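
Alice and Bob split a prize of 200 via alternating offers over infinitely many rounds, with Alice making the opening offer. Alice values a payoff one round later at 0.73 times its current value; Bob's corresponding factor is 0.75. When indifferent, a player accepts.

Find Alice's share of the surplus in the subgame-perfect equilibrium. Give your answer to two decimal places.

When Alice proposes, Bob accepts any offer worth at least 0.75 times what Bob would get by proposing next round; and vice versa.
This gives x = 200 − 0.75y and y = 200 − 0.73x, where x and y are each side's share when it proposes.
Hence (1 − 0.75·0.73)x = 200(1 − 0.75), i.e. 0.4525·x = 50.
x ≈ 110.4972; Bob's share is 200 − x ≈ 89.5028.

110.50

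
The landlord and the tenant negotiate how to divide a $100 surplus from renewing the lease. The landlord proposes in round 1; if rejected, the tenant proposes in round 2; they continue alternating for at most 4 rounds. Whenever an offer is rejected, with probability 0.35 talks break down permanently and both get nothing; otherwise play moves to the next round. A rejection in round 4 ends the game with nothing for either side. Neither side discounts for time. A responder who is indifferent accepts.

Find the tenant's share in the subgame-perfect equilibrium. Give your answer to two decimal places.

50.21

By backward induction:
Round 4 (the tenant proposes): rejection yields 0 for the landlord; the tenant offers 0 and keeps 100.
Round 3 (the landlord proposes): rejecting gives the tenant an expected 0.65 × 100 = 65, so the landlord offers 65, keeping 35.
Round 2 (the tenant proposes): rejecting gives the landlord an expected 0.65 × 35 = 22.75; the tenant offers that and keeps 77.25.
Round 1 (the landlord proposes): rejecting gives the tenant an expected 0.65 × 77.25 = 50.2125; the landlord offers that and keeps 49.7875.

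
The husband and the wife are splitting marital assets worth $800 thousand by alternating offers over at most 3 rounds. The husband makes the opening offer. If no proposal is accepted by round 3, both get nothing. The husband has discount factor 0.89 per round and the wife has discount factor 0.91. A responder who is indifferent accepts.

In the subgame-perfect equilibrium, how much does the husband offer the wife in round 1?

Round 3 (the husband proposes): rejection yields 0 for the wife; the husband offers 0 and keeps 800.
Round 2 (the wife proposes): the husband can get 800 next round, worth 0.89 × 800 = 712 now; the wife offers that and keeps 88.
Round 1 (the husband proposes): the wife can get 88 next round, worth 0.91 × 88 = 80.08 now. The husband offers 80.08 and keeps 800 − 80.08 = 719.92.

80.08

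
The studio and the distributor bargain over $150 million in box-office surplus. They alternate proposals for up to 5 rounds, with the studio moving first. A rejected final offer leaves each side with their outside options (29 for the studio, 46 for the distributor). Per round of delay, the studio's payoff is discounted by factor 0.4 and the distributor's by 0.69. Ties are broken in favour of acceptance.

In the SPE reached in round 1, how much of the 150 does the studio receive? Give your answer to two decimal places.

Solve by backward induction from round 5.
Round 5 (the studio proposes): the distributor gets 46 if talks fail, so the studio offers 46 and keeps 104.
Round 4 (the distributor proposes): the studio can get 104 next round, worth 0.4 × 104 = 41.6 now; the distributor offers that and keeps 108.4.
Round 3 (the studio proposes): the distributor can get 108.4 next round, worth 0.69 × 108.4 = 74.796 now, so the studio offers 74.796, keeping 75.204.
Round 2 (the distributor proposes): the studio can get 75.204 next round, worth 0.4 × 75.204 = 30.0816 now. The distributor offers 30.0816 and keeps 150 − 30.0816 = 119.9184.
Round 1 (the studio proposes): the distributor can get 119.9184 next round, worth 0.69 × 119.9184 = 82.743696 now; the studio offers that and keeps 67.256304.

67.26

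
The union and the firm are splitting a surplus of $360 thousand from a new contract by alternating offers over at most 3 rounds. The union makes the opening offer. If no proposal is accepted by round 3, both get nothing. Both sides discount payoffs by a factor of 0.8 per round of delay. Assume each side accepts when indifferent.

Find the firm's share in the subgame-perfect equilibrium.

57.6

Round 3 (the union proposes): the firm will accept anything ≥ 0, so the union offers 0 and keeps 360.
Round 2 (the firm proposes): the union can get 360 next round, worth 0.8 × 360 = 288 now. The firm offers 288 and keeps 360 − 288 = 72.
Round 1 (the union proposes): the firm can get 72 next round, worth 0.8 × 72 = 57.6 now. The union offers 57.6 and keeps 360 − 57.6 = 302.4.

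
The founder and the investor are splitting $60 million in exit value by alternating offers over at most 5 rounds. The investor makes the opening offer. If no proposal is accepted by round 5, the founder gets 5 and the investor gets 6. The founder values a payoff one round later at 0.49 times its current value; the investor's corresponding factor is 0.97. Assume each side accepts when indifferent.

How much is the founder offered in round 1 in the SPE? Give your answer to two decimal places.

2.43

Round 5 (the investor proposes): the founder gets 5 if talks fail, so the investor offers 5 and keeps 55.
Round 4 (the founder proposes): the investor can get 55 next round, worth 0.97 × 55 = 53.35 now, so the founder offers 53.35, keeping 6.65.
Round 3 (the investor proposes): the founder can get 6.65 next round, worth 0.49 × 6.65 = 3.2585 now; the investor offers that and keeps 56.7415.
Round 2 (the founder proposes): the investor can get 56.7415 next round, worth 0.97 × 56.7415 = 55.039255 now; the founder offers that and keeps 4.960745.
Round 1 (the investor proposes): the founder can get 4.960745 next round, worth 0.49 × 4.960745 = 2.43076505 now. The investor offers 2.43076505 and keeps 60 − 2.43076505 = 57.56923495.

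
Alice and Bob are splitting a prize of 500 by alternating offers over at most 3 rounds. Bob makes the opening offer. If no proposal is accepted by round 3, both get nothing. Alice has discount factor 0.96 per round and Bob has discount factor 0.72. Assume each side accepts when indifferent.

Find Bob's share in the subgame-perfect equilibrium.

365.6

Round 3 (Bob proposes): Alice will accept anything ≥ 0, so Bob offers 0 and keeps 500.
Round 2 (Alice proposes): Bob can get 500 next round, worth 0.72 × 500 = 360 now, so Alice offers 360, keeping 140.
Round 1 (Bob proposes): Alice can get 140 next round, worth 0.96 × 140 = 134.4 now; Bob offers that and keeps 365.6.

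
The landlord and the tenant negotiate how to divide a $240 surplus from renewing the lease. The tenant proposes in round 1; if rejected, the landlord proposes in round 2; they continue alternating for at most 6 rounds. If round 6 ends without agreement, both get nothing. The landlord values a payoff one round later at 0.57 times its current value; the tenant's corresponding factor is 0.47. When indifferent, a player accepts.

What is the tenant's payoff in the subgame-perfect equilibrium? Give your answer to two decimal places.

138.25

Round 6 (the landlord proposes): the tenant will accept anything ≥ 0, so the landlord offers 0 and keeps 240.
Round 5 (the tenant proposes): the landlord can get 240 next round, worth 0.57 × 240 = 136.8 now. The tenant offers 136.8 and keeps 240 − 136.8 = 103.2.
Round 4 (the landlord proposes): the tenant can get 103.2 next round, worth 0.47 × 103.2 = 48.504 now. The landlord offers 48.504 and keeps 240 − 48.504 = 191.496.
Round 3 (the tenant proposes): the landlord can get 191.496 next round, worth 0.57 × 191.496 = 109.15272 now, so the tenant offers 109.15272, keeping 130.84728.
Round 2 (the landlord proposes): the tenant can get 130.84728 next round, worth 0.47 × 130.84728 = 61.4982216 now; the landlord offers that and keeps 178.5017784.
Round 1 (the tenant proposes): the landlord can get 178.5017784 next round, worth 0.57 × 178.5017784 = 101.746013688 now. The tenant offers 101.746013688 and keeps 240 − 101.746013688 = 138.253986312.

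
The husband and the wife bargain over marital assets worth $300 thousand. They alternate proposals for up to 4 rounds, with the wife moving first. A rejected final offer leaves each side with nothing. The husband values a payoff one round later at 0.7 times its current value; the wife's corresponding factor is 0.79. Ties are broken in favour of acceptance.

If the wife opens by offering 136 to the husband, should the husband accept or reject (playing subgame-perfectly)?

Work out the husband's continuation value if the offer is rejected.
Round 4 (the husband proposes): rejection yields 0 for the wife; the husband offers 0 and keeps 300.
Round 3 (the wife proposes): the husband can get 300 next round, worth 0.7 × 300 = 210 now, so the wife offers 210, keeping 90.
Round 2 (the husband proposes): the wife can get 90 next round, worth 0.79 × 90 = 71.1 now; the husband offers that and keeps 228.9.
So by rejecting in round 1, the husband gets 228.9 next round, worth 0.7 × 228.9 = 160.23 now.
Offer 136 < 160.23, so the husband rejects.

Reject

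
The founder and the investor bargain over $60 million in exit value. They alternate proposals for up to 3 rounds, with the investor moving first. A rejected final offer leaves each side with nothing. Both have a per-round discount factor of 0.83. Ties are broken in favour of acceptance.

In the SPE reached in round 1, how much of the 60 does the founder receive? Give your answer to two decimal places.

8.47

Round 3 (the investor proposes): the founder will accept anything ≥ 0, so the investor offers 0 and keeps 60.
Round 2 (the founder proposes): the investor can get 60 next round, worth 0.83 × 60 = 49.8 now. The founder offers 49.8 and keeps 60 − 49.8 = 10.2.
Round 1 (the investor proposes): the founder can get 10.2 next round, worth 0.83 × 10.2 = 8.466 now; the investor offers that and keeps 51.534.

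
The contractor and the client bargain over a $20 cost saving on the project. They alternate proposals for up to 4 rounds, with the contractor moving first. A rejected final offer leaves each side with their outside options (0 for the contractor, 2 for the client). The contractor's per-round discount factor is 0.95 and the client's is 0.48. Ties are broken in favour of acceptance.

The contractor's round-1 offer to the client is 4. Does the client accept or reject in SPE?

Reject

Round 4 (the client proposes): the contractor will accept anything ≥ 0, so the client offers 0 and keeps 20.
Round 3 (the contractor proposes): the client can get 20 next round, worth 0.48 × 20 = 9.6 now; the contractor offers that and keeps 10.4.
Round 2 (the client proposes): the contractor can get 10.4 next round, worth 0.95 × 10.4 = 9.88 now; the client offers that and keeps 10.12.
So by rejecting in round 1, the client gets 10.12 next round, worth 0.48 × 10.12 = 4.8576 now.
Offer 4 < 4.8576, so the client rejects.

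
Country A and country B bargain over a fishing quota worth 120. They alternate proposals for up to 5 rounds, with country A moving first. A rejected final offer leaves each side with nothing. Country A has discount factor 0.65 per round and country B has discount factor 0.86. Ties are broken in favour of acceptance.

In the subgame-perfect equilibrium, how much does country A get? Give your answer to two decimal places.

63.69

Solve by backward induction from round 5.
Round 5 (country A proposes): country B will accept anything ≥ 0, so country A offers 0 and keeps 120.
Round 4 (country B proposes): country A can get 120 next round, worth 0.65 × 120 = 78 now; country B offers that and keeps 42.
Round 3 (country A proposes): country B can get 42 next round, worth 0.86 × 42 = 36.12 now; country A offers that and keeps 83.88.
Round 2 (country B proposes): country A can get 83.88 next round, worth 0.65 × 83.88 = 54.522 now. Country B offers 54.522 and keeps 120 − 54.522 = 65.478.
Round 1 (country A proposes): country B can get 65.478 next round, worth 0.86 × 65.478 = 56.31108 now, so country A offers 56.31108, keeping 63.68892.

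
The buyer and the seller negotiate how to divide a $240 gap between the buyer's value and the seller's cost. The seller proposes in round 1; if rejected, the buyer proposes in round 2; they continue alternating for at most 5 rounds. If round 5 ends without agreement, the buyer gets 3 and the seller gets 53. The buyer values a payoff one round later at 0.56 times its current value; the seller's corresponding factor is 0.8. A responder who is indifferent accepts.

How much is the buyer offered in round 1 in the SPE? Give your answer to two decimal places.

39.52

Round 5 (the seller proposes): the buyer gets 3 if talks fail, so the seller offers 3 and keeps 237.
Round 4 (the buyer proposes): the seller can get 237 next round, worth 0.8 × 237 = 189.6 now, so the buyer offers 189.6, keeping 50.4.
Round 3 (the seller proposes): the buyer can get 50.4 next round, worth 0.56 × 50.4 = 28.224 now, so the seller offers 28.224, keeping 211.776.
Round 2 (the buyer proposes): the seller can get 211.776 next round, worth 0.8 × 211.776 = 169.4208 now. The buyer offers 169.4208 and keeps 240 − 169.4208 = 70.5792.
Round 1 (the seller proposes): the buyer can get 70.5792 next round, worth 0.56 × 70.5792 = 39.524352 now, so the seller offers 39.524352, keeping 200.475648.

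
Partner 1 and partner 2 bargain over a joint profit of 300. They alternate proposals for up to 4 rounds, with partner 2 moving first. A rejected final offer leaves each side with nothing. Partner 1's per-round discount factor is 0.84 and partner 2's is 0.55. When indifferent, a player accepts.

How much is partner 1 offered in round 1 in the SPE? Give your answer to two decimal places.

229.82

Round 4 (partner 1 proposes): rejection yields 0 for partner 2; partner 1 offers 0 and keeps 300.
Round 3 (partner 2 proposes): partner 1 can get 300 next round, worth 0.84 × 300 = 252 now. Partner 2 offers 252 and keeps 300 − 252 = 48.
Round 2 (partner 1 proposes): partner 2 can get 48 next round, worth 0.55 × 48 = 26.4 now. Partner 1 offers 26.4 and keeps 300 − 26.4 = 273.6.
Round 1 (partner 2 proposes): partner 1 can get 273.6 next round, worth 0.84 × 273.6 = 229.824 now. Partner 2 offers 229.824 and keeps 300 − 229.824 = 70.176.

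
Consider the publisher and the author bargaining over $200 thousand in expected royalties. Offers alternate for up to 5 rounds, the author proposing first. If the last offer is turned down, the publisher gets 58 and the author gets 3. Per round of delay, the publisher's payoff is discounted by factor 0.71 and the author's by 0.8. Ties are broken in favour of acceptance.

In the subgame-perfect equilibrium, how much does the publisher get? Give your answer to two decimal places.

63.24

Round 5 (the author proposes): the publisher gets 58 if talks fail, so the author offers 58 and keeps 142.
Round 4 (the publisher proposes): the author can get 142 next round, worth 0.8 × 142 = 113.6 now. The publisher offers 113.6 and keeps 200 − 113.6 = 86.4.
Round 3 (the author proposes): the publisher can get 86.4 next round, worth 0.71 × 86.4 = 61.344 now, so the author offers 61.344, keeping 138.656.
Round 2 (the publisher proposes): the author can get 138.656 next round, worth 0.8 × 138.656 = 110.9248 now; the publisher offers that and keeps 89.0752.
Round 1 (the author proposes): the publisher can get 89.0752 next round, worth 0.71 × 89.0752 = 63.243392 now; the author offers that and keeps 136.756608.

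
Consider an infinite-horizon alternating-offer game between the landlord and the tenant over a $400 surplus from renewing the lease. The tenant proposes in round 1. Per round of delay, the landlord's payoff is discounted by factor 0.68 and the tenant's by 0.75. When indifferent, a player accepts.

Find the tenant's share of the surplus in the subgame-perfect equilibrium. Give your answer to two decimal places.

In a stationary SPE each proposer offers the other exactly their discounted continuation value.
If the tenant keeps x when proposing and the landlord keeps y when proposing, then x = 400 − 0.68y and y = 400 − 0.75x.
Solving: x = 400(1 − 0.68) / (1 − 0.75·0.68) = 128 / 0.49 ≈ 261.2245.
The landlord gets 400 − 261.2245 ≈ 138.7755.

261.22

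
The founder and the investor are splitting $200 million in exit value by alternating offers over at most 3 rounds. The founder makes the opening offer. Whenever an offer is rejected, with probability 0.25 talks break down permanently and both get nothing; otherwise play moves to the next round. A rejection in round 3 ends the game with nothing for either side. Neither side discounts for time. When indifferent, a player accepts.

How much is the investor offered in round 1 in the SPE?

37.5

Round 3 (the founder proposes): the investor will accept anything ≥ 0, so the founder offers 0 and keeps 200.
Round 2 (the investor proposes): rejecting gives the founder an expected 0.75 × 200 = 150; the investor offers that and keeps 50.
Round 1 (the founder proposes): rejecting gives the investor an expected 0.75 × 50 = 37.5. The founder offers 37.5 and keeps 200 − 37.5 = 162.5.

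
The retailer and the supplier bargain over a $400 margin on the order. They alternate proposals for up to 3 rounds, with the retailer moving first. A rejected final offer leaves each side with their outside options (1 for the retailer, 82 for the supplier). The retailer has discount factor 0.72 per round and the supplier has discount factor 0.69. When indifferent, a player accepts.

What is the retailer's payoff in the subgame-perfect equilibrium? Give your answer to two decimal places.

281.98

Round 3 (the retailer proposes): the supplier gets 82 if talks fail, so the retailer offers 82 and keeps 318.
Round 2 (the supplier proposes): the retailer can get 318 next round, worth 0.72 × 318 = 228.96 now. The supplier offers 228.96 and keeps 400 − 228.96 = 171.04.
Round 1 (the retailer proposes): the supplier can get 171.04 next round, worth 0.69 × 171.04 = 118.0176 now; the retailer offers that and keeps 281.9824.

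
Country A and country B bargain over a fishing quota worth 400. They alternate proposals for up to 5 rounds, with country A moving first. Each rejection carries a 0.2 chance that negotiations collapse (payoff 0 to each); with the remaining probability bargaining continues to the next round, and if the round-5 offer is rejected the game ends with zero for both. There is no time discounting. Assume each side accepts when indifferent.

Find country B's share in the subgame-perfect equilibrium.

104.96

By backward induction:
Round 5 (country A proposes): country B will accept anything ≥ 0, so country A offers 0 and keeps 400.
Round 4 (country B proposes): rejecting gives country A an expected 0.8 × 400 = 320; country B offers that and keeps 80.
Round 3 (country A proposes): rejecting gives country B an expected 0.8 × 80 = 64; country A offers that and keeps 336.
Round 2 (country B proposes): rejecting gives country A an expected 0.8 × 336 = 268.8. Country B offers 268.8 and keeps 400 − 268.8 = 131.2.
Round 1 (country A proposes): rejecting gives country B an expected 0.8 × 131.2 = 104.96; country A offers that and keeps 295.04.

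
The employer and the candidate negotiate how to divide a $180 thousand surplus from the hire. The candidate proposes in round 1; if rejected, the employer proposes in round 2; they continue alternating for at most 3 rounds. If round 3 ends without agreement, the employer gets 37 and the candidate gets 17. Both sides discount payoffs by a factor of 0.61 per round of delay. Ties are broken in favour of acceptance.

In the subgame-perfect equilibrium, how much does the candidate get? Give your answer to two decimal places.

123.41

Round 3 (the candidate proposes): the employer gets 37 if talks fail, so the candidate offers 37 and keeps 143.
Round 2 (the employer proposes): the candidate can get 143 next round, worth 0.61 × 143 = 87.23 now. The employer offers 87.23 and keeps 180 − 87.23 = 92.77.
Round 1 (the candidate proposes): the employer can get 92.77 next round, worth 0.61 × 92.77 = 56.5897 now; the candidate offers that and keeps 123.4103.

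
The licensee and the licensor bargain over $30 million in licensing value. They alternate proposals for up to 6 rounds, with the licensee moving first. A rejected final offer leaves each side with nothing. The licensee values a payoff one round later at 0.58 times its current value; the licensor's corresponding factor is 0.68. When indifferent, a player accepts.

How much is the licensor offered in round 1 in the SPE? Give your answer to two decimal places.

15.12

Round 6 (the licensor proposes): the licensee will accept anything ≥ 0, so the licensor offers 0 and keeps 30.
Round 5 (the licensee proposes): the licensor can get 30 next round, worth 0.68 × 30 = 20.4 now; the licensee offers that and keeps 9.6.
Round 4 (the licensor proposes): the licensee can get 9.6 next round, worth 0.58 × 9.6 = 5.568 now; the licensor offers that and keeps 24.432.
Round 3 (the licensee proposes): the licensor can get 24.432 next round, worth 0.68 × 24.432 = 16.61376 now. The licensee offers 16.61376 and keeps 30 − 16.61376 = 13.38624.
Round 2 (the licensor proposes): the licensee can get 13.38624 next round, worth 0.58 × 13.38624 = 7.7640192 now; the licensor offers that and keeps 22.2359808.
Round 1 (the licensee proposes): the licensor can get 22.2359808 next round, worth 0.68 × 22.2359808 = 15.120466944 now, so the licensee offers 15.120466944, keeping 14.879533056.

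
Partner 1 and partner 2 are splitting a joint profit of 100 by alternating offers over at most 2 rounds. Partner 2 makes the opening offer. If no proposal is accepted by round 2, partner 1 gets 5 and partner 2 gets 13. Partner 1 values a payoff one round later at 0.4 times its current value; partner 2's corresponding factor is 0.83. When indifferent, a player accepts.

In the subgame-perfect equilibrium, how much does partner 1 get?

Round 2 (partner 1 proposes): partner 2 gets 13 if talks fail, so partner 1 offers 13 and keeps 87.
Round 1 (partner 2 proposes): partner 1 can get 87 next round, worth 0.4 × 87 = 34.8 now, so partner 2 offers 34.8, keeping 65.2.

34.8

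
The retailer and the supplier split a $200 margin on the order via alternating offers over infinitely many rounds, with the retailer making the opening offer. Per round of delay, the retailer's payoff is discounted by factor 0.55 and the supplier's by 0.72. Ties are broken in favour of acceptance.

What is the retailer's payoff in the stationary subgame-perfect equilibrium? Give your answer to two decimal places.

92.72

Let x be the retailer's share when the retailer proposes and y be the supplier's share when the supplier proposes.
The supplier accepts iff offered ≥ 0.72·y, so x = 200 − 0.72y. Symmetrically y = 200 − 0.55x.
Substituting: x = 200 − 0.72(200 − 0.55x), giving x(1 − 0.55·0.72) = 200(1 − 0.72).
So x = 200 × 0.28 / 0.604 ≈ 92.7152, and the supplier receives 200 − x ≈ 107.2848.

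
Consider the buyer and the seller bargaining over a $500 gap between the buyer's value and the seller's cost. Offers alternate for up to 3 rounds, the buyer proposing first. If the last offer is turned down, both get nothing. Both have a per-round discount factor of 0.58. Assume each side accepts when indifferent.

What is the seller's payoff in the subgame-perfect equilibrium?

Round 3 (the buyer proposes): the seller will accept anything ≥ 0, so the buyer offers 0 and keeps 500.
Round 2 (the seller proposes): the buyer can get 500 next round, worth 0.58 × 500 = 290 now, so the seller offers 290, keeping 210.
Round 1 (the buyer proposes): the seller can get 210 next round, worth 0.58 × 210 = 121.8 now, so the buyer offers 121.8, keeping 378.2.

121.8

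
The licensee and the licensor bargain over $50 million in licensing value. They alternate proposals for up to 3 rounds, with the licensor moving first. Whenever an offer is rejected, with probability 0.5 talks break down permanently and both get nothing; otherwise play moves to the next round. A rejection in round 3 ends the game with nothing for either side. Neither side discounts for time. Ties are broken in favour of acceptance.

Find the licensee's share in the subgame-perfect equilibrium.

By backward induction:
Round 3 (the licensor proposes): the licensee will accept anything ≥ 0, so the licensor offers 0 and keeps 50.
Round 2 (the licensee proposes): rejecting gives the licensor an expected 0.5 × 50 = 25. The licensee offers 25 and keeps 50 − 25 = 25.
Round 1 (the licensor proposes): rejecting gives the licensee an expected 0.5 × 25 = 12.5, so the licensor offers 12.5, keeping 37.5.

12.5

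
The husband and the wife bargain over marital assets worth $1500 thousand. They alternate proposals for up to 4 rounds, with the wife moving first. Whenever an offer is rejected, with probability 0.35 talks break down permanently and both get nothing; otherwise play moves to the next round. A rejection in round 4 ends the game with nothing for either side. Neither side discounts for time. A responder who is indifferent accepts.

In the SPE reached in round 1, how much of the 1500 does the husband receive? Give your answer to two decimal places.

753.19

Round 4 (the husband proposes): rejection yields 0 for the wife; the husband offers 0 and keeps 1500.
Round 3 (the wife proposes): rejecting gives the husband an expected 0.65 × 1500 = 975, so the wife offers 975, keeping 525.
Round 2 (the husband proposes): rejecting gives the wife an expected 0.65 × 525 = 341.25; the husband offers that and keeps 1158.75.
Round 1 (the wife proposes): rejecting gives the husband an expected 0.65 × 1158.75 = 753.1875, so the wife offers 753.1875, keeping 746.8125.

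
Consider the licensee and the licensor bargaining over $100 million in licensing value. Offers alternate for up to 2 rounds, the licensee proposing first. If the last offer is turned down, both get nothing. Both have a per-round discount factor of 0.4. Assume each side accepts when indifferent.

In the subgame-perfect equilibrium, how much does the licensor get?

40

Round 2 (the licensor proposes): rejection yields 0 for the licensee; the licensor offers 0 and keeps 100.
Round 1 (the licensee proposes): the licensor can get 100 next round, worth 0.4 × 100 = 40 now; the licensee offers that and keeps 60.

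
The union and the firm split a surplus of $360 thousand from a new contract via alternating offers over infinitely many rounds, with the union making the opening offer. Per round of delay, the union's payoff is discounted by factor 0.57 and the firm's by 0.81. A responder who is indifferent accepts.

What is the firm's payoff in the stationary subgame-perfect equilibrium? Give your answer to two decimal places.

232.93

Let x be the union's share when the union proposes and y be the firm's share when the firm proposes.
The firm accepts iff offered ≥ 0.81·y, so x = 360 − 0.81y. Symmetrically y = 360 − 0.57x.
Substituting: x = 360 − 0.81(360 − 0.57x), giving x(1 − 0.57·0.81) = 360(1 − 0.81).
So x = 360 × 0.19 / 0.5383 ≈ 127.0667, and the firm receives 360 − x ≈ 232.9333.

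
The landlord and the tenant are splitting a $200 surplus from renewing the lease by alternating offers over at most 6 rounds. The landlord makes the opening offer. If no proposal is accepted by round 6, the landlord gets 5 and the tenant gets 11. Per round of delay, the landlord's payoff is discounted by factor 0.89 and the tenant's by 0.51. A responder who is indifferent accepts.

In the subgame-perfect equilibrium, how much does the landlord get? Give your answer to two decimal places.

Round 6 (the tenant proposes): the landlord gets 5 if talks fail, so the tenant offers 5 and keeps 195.
Round 5 (the landlord proposes): the tenant can get 195 next round, worth 0.51 × 195 = 99.45 now. The landlord offers 99.45 and keeps 200 − 99.45 = 100.55.
Round 4 (the tenant proposes): the landlord can get 100.55 next round, worth 0.89 × 100.55 = 89.4895 now, so the tenant offers 89.4895, keeping 110.5105.
Round 3 (the landlord proposes): the tenant can get 110.5105 next round, worth 0.51 × 110.5105 = 56.360355 now, so the landlord offers 56.360355, keeping 143.639645.
Round 2 (the tenant proposes): the landlord can get 143.639645 next round, worth 0.89 × 143.639645 = 127.83928405 now, so the tenant offers 127.83928405, keeping 72.16071595.
Round 1 (the landlord proposes): the tenant can get 72.16071595 next round, worth 0.51 × 72.16071595 = 36.8019651345 now, so the landlord offers 36.8019651345, keeping 163.1980348655.

163.20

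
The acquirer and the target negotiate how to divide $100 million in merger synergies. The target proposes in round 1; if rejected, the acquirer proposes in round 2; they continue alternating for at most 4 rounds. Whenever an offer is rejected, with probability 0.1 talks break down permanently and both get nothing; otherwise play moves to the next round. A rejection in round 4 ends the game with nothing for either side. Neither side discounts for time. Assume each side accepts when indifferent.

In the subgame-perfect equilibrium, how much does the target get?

18.1

Round 4 (the acquirer proposes): rejection yields 0 for the target; the acquirer offers 0 and keeps 100.
Round 3 (the target proposes): rejecting gives the acquirer an expected 0.9 × 100 = 90; the target offers that and keeps 10.
Round 2 (the acquirer proposes): rejecting gives the target an expected 0.9 × 10 = 9. The acquirer offers 9 and keeps 100 − 9 = 91.
Round 1 (the target proposes): rejecting gives the acquirer an expected 0.9 × 91 = 81.9; the target offers that and keeps 18.1.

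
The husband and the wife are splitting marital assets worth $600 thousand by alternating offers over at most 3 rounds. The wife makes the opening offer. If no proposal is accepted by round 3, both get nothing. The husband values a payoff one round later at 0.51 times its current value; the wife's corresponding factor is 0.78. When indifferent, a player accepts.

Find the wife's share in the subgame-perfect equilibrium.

532.68

Round 3 (the wife proposes): the husband will accept anything ≥ 0, so the wife offers 0 and keeps 600.
Round 2 (the husband proposes): the wife can get 600 next round, worth 0.78 × 600 = 468 now; the husband offers that and keeps 132.
Round 1 (the wife proposes): the husband can get 132 next round, worth 0.51 × 132 = 67.32 now, so the wife offers 67.32, keeping 532.68.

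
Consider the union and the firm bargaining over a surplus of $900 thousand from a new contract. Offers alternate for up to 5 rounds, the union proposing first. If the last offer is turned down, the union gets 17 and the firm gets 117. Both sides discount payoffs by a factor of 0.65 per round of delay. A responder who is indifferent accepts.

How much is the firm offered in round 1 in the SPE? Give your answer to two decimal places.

312.14

Round 5 (the union proposes): the firm gets 117 if talks fail, so the union offers 117 and keeps 783.
Round 4 (the firm proposes): the union can get 783 next round, worth 0.65 × 783 = 508.95 now, so the firm offers 508.95, keeping 391.05.
Round 3 (the union proposes): the firm can get 391.05 next round, worth 0.65 × 391.05 = 254.1825 now; the union offers that and keeps 645.8175.
Round 2 (the firm proposes): the union can get 645.8175 next round, worth 0.65 × 645.8175 = 419.781375 now, so the firm offers 419.781375, keeping 480.218625.
Round 1 (the union proposes): the firm can get 480.218625 next round, worth 0.65 × 480.218625 = 312.14210625 now; the union offers that and keeps 587.85789375.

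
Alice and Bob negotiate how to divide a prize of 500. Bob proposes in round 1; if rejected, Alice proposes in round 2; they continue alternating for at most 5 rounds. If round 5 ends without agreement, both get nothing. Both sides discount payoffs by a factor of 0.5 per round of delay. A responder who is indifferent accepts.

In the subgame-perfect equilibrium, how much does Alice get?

156.25

Work backward from the last round.
Round 5 (Bob proposes): Alice will accept anything ≥ 0, so Bob offers 0 and keeps 500.
Round 4 (Alice proposes): Bob can get 500 next round, worth 0.5 × 500 = 250 now. Alice offers 250 and keeps 500 − 250 = 250.
Round 3 (Bob proposes): Alice can get 250 next round, worth 0.5 × 250 = 125 now. Bob offers 125 and keeps 500 − 125 = 375.
Round 2 (Alice proposes): Bob can get 375 next round, worth 0.5 × 375 = 187.5 now; Alice offers that and keeps 312.5.
Round 1 (Bob proposes): Alice can get 312.5 next round, worth 0.5 × 312.5 = 156.25 now; Bob offers that and keeps 343.75.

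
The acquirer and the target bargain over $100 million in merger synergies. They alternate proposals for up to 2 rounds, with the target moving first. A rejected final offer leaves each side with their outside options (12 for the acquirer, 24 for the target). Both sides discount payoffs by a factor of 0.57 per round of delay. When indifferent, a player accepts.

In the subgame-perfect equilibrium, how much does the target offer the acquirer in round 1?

43.32

Work backward from the last round.
Round 2 (the acquirer proposes): the target gets 24 if talks fail, so the acquirer offers 24 and keeps 76.
Round 1 (the target proposes): the acquirer can get 76 next round, worth 0.57 × 76 = 43.32 now. The target offers 43.32 and keeps 100 − 43.32 = 56.68.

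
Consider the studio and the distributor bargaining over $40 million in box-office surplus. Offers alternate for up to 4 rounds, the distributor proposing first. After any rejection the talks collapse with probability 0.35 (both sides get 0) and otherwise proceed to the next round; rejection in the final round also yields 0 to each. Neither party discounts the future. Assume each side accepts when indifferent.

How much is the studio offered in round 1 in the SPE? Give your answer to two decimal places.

20.09

Round 4 (the studio proposes): the distributor will accept anything ≥ 0, so the studio offers 0 and keeps 40.
Round 3 (the distributor proposes): rejecting gives the studio an expected 0.65 × 40 = 26. The distributor offers 26 and keeps 40 − 26 = 14.
Round 2 (the studio proposes): rejecting gives the distributor an expected 0.65 × 14 = 9.1. The studio offers 9.1 and keeps 40 − 9.1 = 30.9.
Round 1 (the distributor proposes): rejecting gives the studio an expected 0.65 × 30.9 = 20.085. The distributor offers 20.085 and keeps 40 − 20.085 = 19.915.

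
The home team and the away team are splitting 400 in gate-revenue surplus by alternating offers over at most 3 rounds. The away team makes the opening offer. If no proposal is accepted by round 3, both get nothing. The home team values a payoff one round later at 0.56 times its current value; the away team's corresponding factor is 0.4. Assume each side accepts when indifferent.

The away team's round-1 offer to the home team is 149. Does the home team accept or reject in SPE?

Work out the home team's continuation value if the offer is rejected.
Round 3 (the away team proposes): the home team will accept anything ≥ 0, so the away team offers 0 and keeps 400.
Round 2 (the home team proposes): the away team can get 400 next round, worth 0.4 × 400 = 160 now, so the home team offers 160, keeping 240.
So by rejecting in round 1, the home team gets 240 next round, worth 0.56 × 240 = 134.4 now.
Offer 149 ≥ 134.4, so the home team accepts.

Accept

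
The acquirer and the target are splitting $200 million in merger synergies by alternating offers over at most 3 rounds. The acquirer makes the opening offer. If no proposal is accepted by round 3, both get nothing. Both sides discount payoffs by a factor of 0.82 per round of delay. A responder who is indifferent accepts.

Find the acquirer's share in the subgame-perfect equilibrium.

170.48

Work backward from the last round.
Round 3 (the acquirer proposes): rejection yields 0 for the target; the acquirer offers 0 and keeps 200.
Round 2 (the target proposes): the acquirer can get 200 next round, worth 0.82 × 200 = 164 now; the target offers that and keeps 36.
Round 1 (the acquirer proposes): the target can get 36 next round, worth 0.82 × 36 = 29.52 now. The acquirer offers 29.52 and keeps 200 − 29.52 = 170.48.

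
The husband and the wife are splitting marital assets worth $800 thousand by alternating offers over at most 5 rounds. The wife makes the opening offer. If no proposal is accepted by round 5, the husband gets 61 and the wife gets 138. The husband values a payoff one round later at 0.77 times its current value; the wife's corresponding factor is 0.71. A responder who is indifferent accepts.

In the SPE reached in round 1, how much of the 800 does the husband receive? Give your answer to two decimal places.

294.53

Round 5 (the wife proposes): the husband gets 61 if talks fail, so the wife offers 61 and keeps 739.
Round 4 (the husband proposes): the wife can get 739 next round, worth 0.71 × 739 = 524.69 now, so the husband offers 524.69, keeping 275.31.
Round 3 (the wife proposes): the husband can get 275.31 next round, worth 0.77 × 275.31 = 211.9887 now. The wife offers 211.9887 and keeps 800 − 211.9887 = 588.0113.
Round 2 (the husband proposes): the wife can get 588.0113 next round, worth 0.71 × 588.0113 = 417.488023 now, so the husband offers 417.488023, keeping 382.511977.
Round 1 (the wife proposes): the husband can get 382.511977 next round, worth 0.77 × 382.511977 = 294.53422229 now, so the wife offers 294.53422229, keeping 505.46577771.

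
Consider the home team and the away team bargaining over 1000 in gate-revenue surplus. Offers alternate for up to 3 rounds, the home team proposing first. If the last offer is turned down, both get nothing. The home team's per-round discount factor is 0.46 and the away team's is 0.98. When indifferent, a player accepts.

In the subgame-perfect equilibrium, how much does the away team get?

529.2

Round 3 (the home team proposes): the away team will accept anything ≥ 0, so the home team offers 0 and keeps 1000.
Round 2 (the away team proposes): the home team can get 1000 next round, worth 0.46 × 1000 = 460 now, so the away team offers 460, keeping 540.
Round 1 (the home team proposes): the away team can get 540 next round, worth 0.98 × 540 = 529.2 now, so the home team offers 529.2, keeping 470.8.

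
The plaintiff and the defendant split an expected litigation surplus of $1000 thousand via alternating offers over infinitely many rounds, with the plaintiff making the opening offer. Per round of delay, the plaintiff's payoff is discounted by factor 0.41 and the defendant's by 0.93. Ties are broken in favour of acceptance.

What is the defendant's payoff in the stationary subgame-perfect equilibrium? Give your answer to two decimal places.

When the plaintiff proposes, the defendant accepts any offer worth at least 0.93 times what the defendant would get by proposing next round; and vice versa.
This gives x = 1000 − 0.93y and y = 1000 − 0.41x, where x and y are each side's share when it proposes.
Hence (1 − 0.93·0.41)x = 1000(1 − 0.93), i.e. 0.6187·x = 70.
x ≈ 113.1405; the defendant's share is 1000 − x ≈ 886.8595.

886.86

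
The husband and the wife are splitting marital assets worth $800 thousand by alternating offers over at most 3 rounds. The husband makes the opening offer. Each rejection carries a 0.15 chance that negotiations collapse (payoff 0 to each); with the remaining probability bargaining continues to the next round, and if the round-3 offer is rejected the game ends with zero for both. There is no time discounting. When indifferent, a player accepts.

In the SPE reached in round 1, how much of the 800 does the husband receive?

698

By backward induction:
Round 3 (the husband proposes): rejection yields 0 for the wife; the husband offers 0 and keeps 800.
Round 2 (the wife proposes): rejecting gives the husband an expected 0.85 × 800 = 680, so the wife offers 680, keeping 120.
Round 1 (the husband proposes): rejecting gives the wife an expected 0.85 × 120 = 102. The husband offers 102 and keeps 800 − 102 = 698.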